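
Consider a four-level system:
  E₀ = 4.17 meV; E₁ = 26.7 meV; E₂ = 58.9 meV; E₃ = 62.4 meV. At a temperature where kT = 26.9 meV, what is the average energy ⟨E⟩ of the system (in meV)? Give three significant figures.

Eᵢ/kT = 0.15502, 0.99257, 2.1896, 2.3197.
Z = Σ e^(−Eᵢ/kT) = e^(−0.15502) + e^(−0.99257) + e^(−2.1896) + e^(−2.3197) = 0.85640 + 0.37062 + 0.11196 + 0.098303 = 1.4373.
⟨E⟩ = Σ Eᵢ e^(−Eᵢ/kT) / Z = (4.17·0.85640 + 26.7·0.37062 + 58.9·0.11196 + 62.4·0.098303) / 1.4373 = 18.2 meV.

18.2 meV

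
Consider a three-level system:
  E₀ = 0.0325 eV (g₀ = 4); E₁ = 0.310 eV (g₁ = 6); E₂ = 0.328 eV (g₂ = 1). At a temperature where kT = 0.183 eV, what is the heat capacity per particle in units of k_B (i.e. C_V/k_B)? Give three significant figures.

Eᵢ/kT = 0.17760, 1.6940, 1.7923.
Z = Σ gᵢe^(−Eᵢ/kT) = 4·e^(−0.17760) + 6·e^(−1.6940) + 1·e^(−1.7923) = 3.3491 + 1.1027 + 0.16658 = 4.6184.
⟨E⟩ = 0.10941 eV, ⟨E²⟩ = 0.027591 eV².
C_V/k_B = (⟨E²⟩ − ⟨E⟩²)/(kT)² = (0.027591 − 0.011971)/0.033489 = 0.466.

0.466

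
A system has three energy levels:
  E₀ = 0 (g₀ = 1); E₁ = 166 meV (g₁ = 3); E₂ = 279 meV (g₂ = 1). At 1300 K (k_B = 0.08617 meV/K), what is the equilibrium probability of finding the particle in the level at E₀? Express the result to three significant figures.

k_BT = 0.08617 × 1300 K = 112.02 meV.
Eᵢ/kT = 0, 1.4819, 2.4906.
Z = Σ gᵢe^(−Eᵢ/kT) = 1·e^(−0) + 3·e^(−1.4819) + 1·e^(−2.4906) = 1.0000 + 0.68162 + 0.082860 = 1.7645.
P₀ = g₀ e^(−E₀/kT) / Z = 1.0000/1.7645 = 0.567.

0.567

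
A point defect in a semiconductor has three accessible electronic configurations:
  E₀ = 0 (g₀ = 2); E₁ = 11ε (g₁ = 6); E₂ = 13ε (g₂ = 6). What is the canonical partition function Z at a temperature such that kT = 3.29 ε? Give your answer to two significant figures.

Eᵢ/kT = 0, 3.343, 3.951.
Z = Σ gᵢe^(−Eᵢ/kT) = 2·e^(−0) + 6·e^(−3.343) + 6·e^(−3.951) = 2.000 + 0.2120 + 0.1154 = 2.327.

Z = 2.3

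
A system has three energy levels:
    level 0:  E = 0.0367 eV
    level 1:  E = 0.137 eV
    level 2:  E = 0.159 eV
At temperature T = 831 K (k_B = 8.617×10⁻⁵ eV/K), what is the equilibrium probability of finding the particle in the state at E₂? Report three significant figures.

0.127

k_BT = 8.617×10⁻⁵ × 831 K = 0.071607 eV.
Eᵢ/kT = 0.51252, 1.9132, 2.2205.
Z = Σ e^(−Eᵢ/kT) = e^(−0.51252) + e^(−1.9132) + e^(−2.2205) = 0.59898 + 0.14761 + 0.10855 = 0.85514.
P₂ = e^(−E₂/kT) / Z = 0.10855/0.85514 = 0.127.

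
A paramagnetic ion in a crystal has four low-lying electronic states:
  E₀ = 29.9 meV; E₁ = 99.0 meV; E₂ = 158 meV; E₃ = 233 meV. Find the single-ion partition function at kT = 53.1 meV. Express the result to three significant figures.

Z = 0.788

Eᵢ/kT = 0.56309, 1.8644, 2.9755, 4.3879.
Z = Σ e^(−Eᵢ/kT) = e^(−0.56309) + e^(−1.8644) + e^(−2.9755) + e^(−4.3879) = 0.56945 + 0.15499 + 0.051022 + 0.012427 = 0.78789.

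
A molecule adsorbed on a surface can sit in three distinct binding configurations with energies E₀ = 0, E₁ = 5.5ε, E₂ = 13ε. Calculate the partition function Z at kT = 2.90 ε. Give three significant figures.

Eᵢ/kT = 0, 1.8966, 4.4828.
Z = Σ e^(−Eᵢ/kT) = e^(−0) + e^(−1.8966) + e^(−4.4828) = 1.0000 + 0.15008 + 0.011302 = 1.1614.

Z = 1.16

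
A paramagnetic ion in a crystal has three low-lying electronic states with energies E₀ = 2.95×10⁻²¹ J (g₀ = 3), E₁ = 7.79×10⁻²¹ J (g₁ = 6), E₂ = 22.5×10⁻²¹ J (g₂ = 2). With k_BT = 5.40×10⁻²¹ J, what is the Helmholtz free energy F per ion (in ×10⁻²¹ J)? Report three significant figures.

Eᵢ/kT = 0.54630, 1.4426, 4.1667.
Z = Σ gᵢe^(−Eᵢ/kT) = 3·e^(−0.54630) + 6·e^(−1.4426) + 2·e^(−4.1667) = 1.7373 + 1.4179 + 0.031007 = 3.1862.
F = −kT ln Z = −5.40 × ln(3.1862) = −5.40 × 1.1588 = -6.26 ×10⁻²¹ J.

-6.26 ×10⁻²¹ J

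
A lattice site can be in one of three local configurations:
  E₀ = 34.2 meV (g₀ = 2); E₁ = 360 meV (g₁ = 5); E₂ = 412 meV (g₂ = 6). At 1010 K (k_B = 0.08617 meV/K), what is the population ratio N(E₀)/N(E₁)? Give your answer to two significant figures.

17

k_BT = 0.08617 × 1010 K = 87.03 meV.
n₀/n₁ = (g₀/g₁) exp[−(E₀−E₁)/kT] = (2/5) × exp(−(-325.8 meV)/(87.03 meV)) = (2/5) × exp(3.744) = 17.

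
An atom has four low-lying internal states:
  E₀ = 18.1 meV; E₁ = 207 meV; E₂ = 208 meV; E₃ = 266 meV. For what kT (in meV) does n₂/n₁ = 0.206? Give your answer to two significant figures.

n₂/n₁ = exp[−(E₂−E₁)/kT] = 0.206.
⇒ (E₂−E₁)/kT = ln(1/0.206) = ln(4.854) = 1.580.
kT = 1 meV / 1.580 = 0.63 meV.

0.63 meV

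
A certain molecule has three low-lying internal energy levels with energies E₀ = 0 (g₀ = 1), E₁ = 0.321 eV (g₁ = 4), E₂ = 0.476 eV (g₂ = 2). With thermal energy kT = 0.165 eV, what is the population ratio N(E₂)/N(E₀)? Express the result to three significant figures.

n₂/n₀ = (g₂/g₀) exp[−(E₂−E₀)/kT] = (2/1) × exp(−(0.476 eV)/(0.165 eV)) = (2/1) × exp(-2.8848) = 0.112.

0.112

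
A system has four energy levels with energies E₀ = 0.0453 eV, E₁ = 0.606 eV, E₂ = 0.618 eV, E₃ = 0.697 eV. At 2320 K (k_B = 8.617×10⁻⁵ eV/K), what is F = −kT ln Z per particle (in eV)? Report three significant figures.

0.0163 eV

k_BT = 8.617×10⁻⁵ × 2320 K = 0.19991 eV.
Eᵢ/kT = 0.22660, 3.0314, 3.0914, 3.4866.
Z = Σ e^(−Eᵢ/kT) = e^(−0.22660) + e^(−3.0314) + e^(−3.0914) + e^(−3.4866) = 0.79724 + 0.048248 + 0.045438 + 0.030605 = 0.92153.
F = −kT ln Z = −0.19991 × ln(0.92153) = −0.19991 × -0.081720 = 0.0163 eV.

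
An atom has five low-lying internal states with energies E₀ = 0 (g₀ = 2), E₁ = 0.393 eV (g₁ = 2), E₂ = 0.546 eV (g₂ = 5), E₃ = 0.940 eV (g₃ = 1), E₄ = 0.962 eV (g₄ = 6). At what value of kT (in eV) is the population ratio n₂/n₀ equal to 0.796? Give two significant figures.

0.48 eV

n₂/n₀ = (g₂/g₀) exp[−(E₂−E₀)/kT] = 0.796.
⇒ (E₂−E₀)/kT = ln((5/2)/0.796) = ln(3.141) = 1.145.
kT = 0.546 eV / 1.145 = 0.48 eV.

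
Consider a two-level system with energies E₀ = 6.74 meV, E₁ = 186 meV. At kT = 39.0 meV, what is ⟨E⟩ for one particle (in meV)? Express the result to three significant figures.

Eᵢ/kT = 0.17282, 4.7692.
Z = Σ e^(−Eᵢ/kT) = e^(−0.17282) + e^(−4.7692) = 0.84129 + 0.0084872 = 0.84978.
⟨E⟩ = Σ Eᵢ e^(−Eᵢ/kT) / Z = (6.74·0.84129 + 186·0.0084872) / 0.84978 = 8.53 meV.

8.53 meV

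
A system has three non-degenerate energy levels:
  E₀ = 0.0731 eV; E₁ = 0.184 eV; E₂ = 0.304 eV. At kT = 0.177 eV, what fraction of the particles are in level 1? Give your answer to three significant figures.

0.296

Eᵢ/kT = 0.41299, 1.0395, 1.7175.
Z = Σ e^(−Eᵢ/kT) = e^(−0.41299) + e^(−1.0395) + e^(−1.7175) = 0.66167 + 0.35363 + 0.17951 = 1.1948.
P₁ = e^(−E₁/kT) / Z = 0.35363/1.1948 = 0.296.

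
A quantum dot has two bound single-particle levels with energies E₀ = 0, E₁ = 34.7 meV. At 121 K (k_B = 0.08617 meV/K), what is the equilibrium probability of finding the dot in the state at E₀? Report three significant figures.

0.965

k_BT = 0.08617 × 121 K = 10.427 meV.
Eᵢ/kT = 0, 3.3279.
Z = Σ e^(−Eᵢ/kT) = e^(−0) + e^(−3.3279) = 1.0000 + 0.035868 = 1.0359.
P₀ = e^(−E₀/kT) / Z = 1.0000/1.0359 = 0.965.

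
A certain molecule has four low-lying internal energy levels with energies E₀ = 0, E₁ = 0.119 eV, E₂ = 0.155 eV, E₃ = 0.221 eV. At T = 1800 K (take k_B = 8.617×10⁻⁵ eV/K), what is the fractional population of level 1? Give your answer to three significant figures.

k_BT = 8.617×10⁻⁵ × 1800 K = 0.15511 eV.
Eᵢ/kT = 0, 0.76720, 0.99929, 1.4248.
Z = Σ e^(−Eᵢ/kT) = e^(−0) + e^(−0.76720) + e^(−0.99929) + e^(−1.4248) = 1.0000 + 0.46431 + 0.36814 + 0.24056 = 2.0730.
P₁ = e^(−E₁/kT) / Z = 0.46431/2.0730 = 0.224.

0.224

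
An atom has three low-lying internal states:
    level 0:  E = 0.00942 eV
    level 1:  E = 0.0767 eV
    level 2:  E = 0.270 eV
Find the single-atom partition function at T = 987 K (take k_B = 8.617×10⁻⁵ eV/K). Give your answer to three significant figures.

k_BT = 8.617×10⁻⁵ × 987 K = 0.085050 eV.
Eᵢ/kT = 0.11076, 0.90182, 3.1746.
Z = Σ e^(−Eᵢ/kT) = e^(−0.11076) + e^(−0.90182) + e^(−3.1746) = 0.89515 + 0.40583 + 0.041811 = 1.3428.

Z = 1.34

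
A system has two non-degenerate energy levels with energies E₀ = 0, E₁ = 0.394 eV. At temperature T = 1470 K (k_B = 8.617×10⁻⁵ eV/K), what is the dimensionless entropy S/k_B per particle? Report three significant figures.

k_BT = 8.617×10⁻⁵ × 1470 K = 0.12667 eV.
Eᵢ/kT = 0, 3.1104.
Z = Σ e^(−Eᵢ/kT) = e^(−0) + e^(−3.1104) = 1.0000 + 0.044583 = 1.0446.
⟨E⟩ = Σ EᵢPᵢ = 0.016816 eV.
S/k_B = ln Z + ⟨E⟩/kT = ln(1.0446) + 0.016816/0.12667 = 0.043634 + 0.13275 = 0.176.

0.176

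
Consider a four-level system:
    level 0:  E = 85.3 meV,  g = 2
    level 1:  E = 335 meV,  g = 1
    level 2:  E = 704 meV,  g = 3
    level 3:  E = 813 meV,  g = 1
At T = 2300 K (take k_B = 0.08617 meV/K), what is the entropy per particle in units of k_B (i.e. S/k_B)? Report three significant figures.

k_BT = 0.08617 × 2300 K = 198.19 meV.
Eᵢ/kT = 0.43040, 1.6903, 3.5521, 4.1021.
Z = Σ gᵢe^(−Eᵢ/kT) = 2·e^(−0.43040) + 1·e^(−1.6903) + 3·e^(−3.5521) + 1·e^(−4.1021) = 1.3005 + 0.18446 + 0.085993 + 0.016538 = 1.5875.
⟨E⟩ = Σ EᵢPᵢ = 155.41 meV.
S/k_B = ln Z + ⟨E⟩/kT = ln(1.5875) + 155.41/198.19 = 0.46216 + 0.78415 = 1.25.

1.25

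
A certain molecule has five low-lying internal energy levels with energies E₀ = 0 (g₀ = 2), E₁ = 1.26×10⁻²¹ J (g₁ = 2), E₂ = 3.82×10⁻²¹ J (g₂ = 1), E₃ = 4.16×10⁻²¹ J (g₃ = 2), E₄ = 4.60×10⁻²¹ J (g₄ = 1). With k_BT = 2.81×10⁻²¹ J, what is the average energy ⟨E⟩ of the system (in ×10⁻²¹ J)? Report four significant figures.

Eᵢ/kT = 0, 0.448399, 1.35943, 1.48043, 1.63701.
Z = Σ gᵢe^(−Eᵢ/kT) = 2·e^(−0) + 2·e^(−0.448399) + 1·e^(−1.35943) + 2·e^(−1.48043) + 1·e^(−1.63701) = 2.00000 + 1.27730 + 0.256807 + 0.455080 + 0.194561 = 4.18375.
⟨E⟩ = Σ Eᵢ gᵢe^(−Eᵢ/kT) / Z = (0·2.00000 + 1.26·1.27730 + 3.82·0.256807 + 4.16·0.455080 + 4.60·0.194561) / 4.18375 = 1.286 ×10⁻²¹ J.

1.286 ×10⁻²¹ J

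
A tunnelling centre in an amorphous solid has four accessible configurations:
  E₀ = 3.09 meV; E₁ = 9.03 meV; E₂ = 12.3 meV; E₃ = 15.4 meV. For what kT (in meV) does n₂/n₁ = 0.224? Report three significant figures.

2.19 meV

n₂/n₁ = exp[−(E₂−E₁)/kT] = 0.224.
⇒ (E₂−E₁)/kT = ln(1/0.224) = ln(4.4643) = 1.4961.
kT = 3.27 meV / 1.4961 = 2.19 meV.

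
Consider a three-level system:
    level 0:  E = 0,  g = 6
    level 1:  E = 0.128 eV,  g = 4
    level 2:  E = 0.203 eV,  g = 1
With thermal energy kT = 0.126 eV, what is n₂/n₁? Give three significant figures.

n₂/n₁ = (g₂/g₁) exp[−(E₂−E₁)/kT] = (1/4) × exp(−(0.075 eV)/(0.126 eV)) = (1/4) × exp(-0.59524) = 0.138.

0.138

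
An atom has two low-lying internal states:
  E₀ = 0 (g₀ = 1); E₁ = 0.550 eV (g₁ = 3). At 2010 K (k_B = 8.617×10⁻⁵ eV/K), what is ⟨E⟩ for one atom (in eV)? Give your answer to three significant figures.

0.0613 eV

k_BT = 8.617×10⁻⁵ × 2010 K = 0.17320 eV.
Eᵢ/kT = 0, 3.1755.
Z = Σ gᵢe^(−Eᵢ/kT) = 1·e^(−0) + 3·e^(−3.1755) = 1.0000 + 0.12532 = 1.1253.
⟨E⟩ = Σ Eᵢ gᵢe^(−Eᵢ/kT) / Z = (0·1.0000 + 0.550·0.12532) / 1.1253 = 0.0613 eV.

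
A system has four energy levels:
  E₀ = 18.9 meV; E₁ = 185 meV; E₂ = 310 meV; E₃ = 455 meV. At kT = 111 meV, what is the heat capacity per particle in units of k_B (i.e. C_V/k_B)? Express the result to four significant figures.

Eᵢ/kT = 0.170270, 1.66667, 2.79279, 4.09910.
Z = Σ e^(−Eᵢ/kT) = e^(−0.170270) + e^(−1.66667) + e^(−2.79279) + e^(−4.09910) = 0.843437 + 0.188875 + 0.0612501 + 0.0165876 = 1.11015.
⟨E⟩ = 69.7363 meV, ⟨E²⟩ = 14489.7 meV².
C_V/k_B = (⟨E²⟩ − ⟨E⟩²)/(kT)² = (14489.7 − 4863.15)/12321.0 = 0.7813.

0.7813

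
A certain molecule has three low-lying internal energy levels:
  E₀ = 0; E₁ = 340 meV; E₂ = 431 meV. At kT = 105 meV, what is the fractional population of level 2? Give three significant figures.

0.0156

Eᵢ/kT = 0, 3.2381, 4.1048.
Z = Σ e^(−Eᵢ/kT) = e^(−0) + e^(−3.2381) + e^(−4.1048) = 1.0000 + 0.039238 + 0.016493 = 1.0557.
P₂ = e^(−E₂/kT) / Z = 0.016493/1.0557 = 0.0156.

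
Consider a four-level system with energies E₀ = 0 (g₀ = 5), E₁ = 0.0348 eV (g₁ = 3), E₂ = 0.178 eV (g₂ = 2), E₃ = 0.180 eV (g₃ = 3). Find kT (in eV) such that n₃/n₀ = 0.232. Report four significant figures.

0.1894 eV

n₃/n₀ = (g₃/g₀) exp[−(E₃−E₀)/kT] = 0.232.
⇒ (E₃−E₀)/kT = ln((3/5)/0.232) = ln(2.58621) = 0.950193.
kT = 0.180 eV / 0.950193 = 0.1894 eV.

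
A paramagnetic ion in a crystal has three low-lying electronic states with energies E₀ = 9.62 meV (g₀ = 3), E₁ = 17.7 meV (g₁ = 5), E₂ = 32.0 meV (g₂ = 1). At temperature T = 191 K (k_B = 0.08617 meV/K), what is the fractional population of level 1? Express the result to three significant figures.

k_BT = 0.08617 × 191 K = 16.458 meV.
Eᵢ/kT = 0.58452, 1.0755, 1.9443.
Z = Σ gᵢe^(−Eᵢ/kT) = 3·e^(−0.58452) + 5·e^(−1.0755) + 1·e^(−1.9443) = 1.6721 + 1.7056 + 0.14309 = 3.5208.
P₁ = g₁ e^(−E₁/kT) / Z = 1.7056/3.5208 = 0.484.

0.484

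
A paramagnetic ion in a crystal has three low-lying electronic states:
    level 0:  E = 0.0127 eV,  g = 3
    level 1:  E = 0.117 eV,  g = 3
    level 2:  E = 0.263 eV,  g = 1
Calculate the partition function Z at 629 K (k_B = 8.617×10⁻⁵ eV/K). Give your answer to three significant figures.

k_BT = 8.617×10⁻⁵ × 629 K = 0.054201 eV.
Eᵢ/kT = 0.23431, 2.1586, 4.8523.
Z = Σ gᵢe^(−Eᵢ/kT) = 3·e^(−0.23431) + 3·e^(−2.1586) + 1·e^(−4.8523) = 2.3733 + 0.34646 + 0.0078104 = 2.7276.

Z = 2.73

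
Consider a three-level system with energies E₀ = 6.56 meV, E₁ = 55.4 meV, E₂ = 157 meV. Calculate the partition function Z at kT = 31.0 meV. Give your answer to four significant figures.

Eᵢ/kT = 0.211613, 1.78710, 5.06452.
Z = Σ e^(−Eᵢ/kT) = e^(−0.211613) + e^(−1.78710) + e^(−5.06452) = 0.809278 + 0.167445 + 0.00631694 = 0.983040.

Z = 0.9830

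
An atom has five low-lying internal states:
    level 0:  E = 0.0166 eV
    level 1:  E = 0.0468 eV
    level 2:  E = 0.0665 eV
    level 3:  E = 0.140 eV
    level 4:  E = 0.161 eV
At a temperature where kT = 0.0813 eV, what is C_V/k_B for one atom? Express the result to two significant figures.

Eᵢ/kT = 0.2042, 0.5756, 0.8180, 1.722, 1.980.
Z = Σ e^(−Eᵢ/kT) = e^(−0.2042) + e^(−0.5756) + e^(−0.8180) + e^(−1.722) + e^(−1.980) = 0.8153 + 0.5624 + 0.4413 + 0.1787 + 0.1381 = 2.136.
⟨E⟩ = 0.05452 eV, ⟨E²⟩ = 0.004911 eV².
C_V/k_B = (⟨E²⟩ − ⟨E⟩²)/(kT)² = (0.004911 − 0.002972)/0.006610 = 0.29.

0.29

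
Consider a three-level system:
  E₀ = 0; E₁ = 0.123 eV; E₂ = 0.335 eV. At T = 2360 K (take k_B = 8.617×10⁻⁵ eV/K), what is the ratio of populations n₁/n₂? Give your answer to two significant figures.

2.8

k_BT = 8.617×10⁻⁵ × 2360 K = 0.2034 eV.
n₁/n₂ = exp[−(E₁−E₂)/kT] = exp(−(-0.212 eV)/(0.2034 eV)) = exp(1.042) = 2.8.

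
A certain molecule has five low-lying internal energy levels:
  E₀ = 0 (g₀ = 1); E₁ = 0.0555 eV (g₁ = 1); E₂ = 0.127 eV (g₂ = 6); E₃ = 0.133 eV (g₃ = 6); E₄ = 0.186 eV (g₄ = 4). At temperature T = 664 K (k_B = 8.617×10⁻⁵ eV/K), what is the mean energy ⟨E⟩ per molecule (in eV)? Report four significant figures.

k_BT = 8.617×10⁻⁵ × 664 K = 0.0572169 eV.
Eᵢ/kT = 0, 0.969993, 2.21962, 2.32449, 3.25079.
Z = Σ gᵢe^(−Eᵢ/kT) = 1·e^(−0) + 1·e^(−0.969993) + 6·e^(−2.21962) + 6·e^(−2.32449) + 4·e^(−3.25079) = 1.00000 + 0.379086 + 0.651902 + 0.587000 + 0.154974 = 2.77296.
⟨E⟩ = Σ Eᵢ gᵢe^(−Eᵢ/kT) / Z = (0·1.00000 + 0.0555·0.379086 + 0.127·0.651902 + 0.133·0.587000 + 0.186·0.154974) / 2.77296 = 0.07599 eV.

0.07599 eV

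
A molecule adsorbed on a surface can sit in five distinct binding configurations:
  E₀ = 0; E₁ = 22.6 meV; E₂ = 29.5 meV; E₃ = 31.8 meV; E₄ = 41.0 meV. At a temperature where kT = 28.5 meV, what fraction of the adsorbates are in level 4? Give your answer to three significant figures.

Eᵢ/kT = 0, 0.79298, 1.0351, 1.1158, 1.4386.
Z = Σ e^(−Eᵢ/kT) = e^(−0) + e^(−0.79298) + e^(−1.0351) + e^(−1.1158) + e^(−1.4386) = 1.0000 + 0.45249 + 0.35519 + 0.32765 + 0.23726 = 2.3726.
P₄ = e^(−E₄/kT) / Z = 0.23726/2.3726 = 0.100.

0.100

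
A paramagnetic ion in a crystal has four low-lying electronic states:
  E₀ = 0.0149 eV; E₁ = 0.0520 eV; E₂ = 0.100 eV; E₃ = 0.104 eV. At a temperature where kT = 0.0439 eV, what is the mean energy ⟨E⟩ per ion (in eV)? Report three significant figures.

0.0383 eV

Eᵢ/kT = 0.33941, 1.1845, 2.2779, 2.3690.
Z = Σ e^(−Eᵢ/kT) = e^(−0.33941) + e^(−1.1845) + e^(−2.2779) + e^(−2.3690) = 0.71219 + 0.30590 + 0.10250 + 0.093574 = 1.2142.
⟨E⟩ = Σ Eᵢ e^(−Eᵢ/kT) / Z = (0.0149·0.71219 + 0.0520·0.30590 + 0.100·0.10250 + 0.104·0.093574) / 1.2142 = 0.0383 eV.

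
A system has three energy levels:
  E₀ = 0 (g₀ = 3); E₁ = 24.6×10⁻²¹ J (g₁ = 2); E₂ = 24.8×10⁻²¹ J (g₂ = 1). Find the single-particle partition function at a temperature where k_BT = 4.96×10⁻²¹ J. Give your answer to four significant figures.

Z = 3.021

Eᵢ/kT = 0, 4.95968, 5.00000.
Z = Σ gᵢe^(−Eᵢ/kT) = 3·e^(−0) + 2·e^(−4.95968) + 1·e^(−5.00000) = 3.00000 + 0.0140303 + 0.00673795 = 3.02077.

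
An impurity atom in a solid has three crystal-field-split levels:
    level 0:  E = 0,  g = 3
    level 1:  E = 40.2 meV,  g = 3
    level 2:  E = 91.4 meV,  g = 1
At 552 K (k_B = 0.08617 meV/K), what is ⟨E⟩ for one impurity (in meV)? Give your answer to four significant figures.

k_BT = 0.08617 × 552 K = 47.5658 meV.
Eᵢ/kT = 0, 0.845145, 1.92155.
Z = Σ gᵢe^(−Eᵢ/kT) = 3·e^(−0) + 3·e^(−0.845145) + 1·e^(−1.92155) = 3.00000 + 1.28849 + 0.146380 = 4.43487.
⟨E⟩ = Σ Eᵢ gᵢe^(−Eᵢ/kT) / Z = (0·3.00000 + 40.2·1.28849 + 91.4·0.146380) / 4.43487 = 14.70 meV.

14.70 meV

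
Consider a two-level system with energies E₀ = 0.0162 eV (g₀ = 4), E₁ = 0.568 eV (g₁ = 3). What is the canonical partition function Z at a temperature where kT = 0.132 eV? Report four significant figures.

Z = 3.579

Eᵢ/kT = 0.122727, 4.30303.
Z = Σ gᵢe^(−Eᵢ/kT) = 4·e^(−0.122727) + 3·e^(−4.30303) = 3.53802 + 0.0405825 = 3.57860.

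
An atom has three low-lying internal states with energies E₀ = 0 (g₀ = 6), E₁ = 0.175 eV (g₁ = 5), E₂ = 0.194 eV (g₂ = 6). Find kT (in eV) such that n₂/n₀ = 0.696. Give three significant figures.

0.535 eV

n₂/n₀ = (g₂/g₀) exp[−(E₂−E₀)/kT] = 0.696.
⇒ (E₂−E₀)/kT = ln((6/6)/0.696) = ln(1.4368) = 0.36242.
kT = 0.194 eV / 0.36242 = 0.535 eV.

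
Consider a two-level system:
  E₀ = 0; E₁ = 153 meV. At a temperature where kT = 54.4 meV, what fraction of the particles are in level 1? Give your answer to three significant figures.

0.0567

Eᵢ/kT = 0, 2.8125.
Z = Σ e^(−Eᵢ/kT) = e^(−0) + e^(−2.8125) = 1.0000 + 0.060055 = 1.0601.
P₁ = e^(−E₁/kT) / Z = 0.060055/1.0601 = 0.0567.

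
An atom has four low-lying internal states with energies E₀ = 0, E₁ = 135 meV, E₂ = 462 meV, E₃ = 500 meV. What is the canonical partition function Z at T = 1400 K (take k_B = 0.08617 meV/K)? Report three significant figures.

k_BT = 0.08617 × 1400 K = 120.64 meV.
Eᵢ/kT = 0, 1.1190, 3.8296, 4.1446.
Z = Σ e^(−Eᵢ/kT) = e^(−0) + e^(−1.1190) + e^(−3.8296) + e^(−4.1446) = 1.0000 + 0.32661 + 0.021718 + 0.015850 = 1.3642.

Z = 1.36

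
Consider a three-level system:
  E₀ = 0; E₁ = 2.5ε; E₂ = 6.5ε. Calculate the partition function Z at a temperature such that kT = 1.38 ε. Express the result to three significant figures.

Eᵢ/kT = 0, 1.8116, 4.7101.
Z = Σ e^(−Eᵢ/kT) = e^(−0) + e^(−1.8116) + e^(−4.7101) = 1.0000 + 0.16339 + 0.0090039 = 1.1724.

Z = 1.17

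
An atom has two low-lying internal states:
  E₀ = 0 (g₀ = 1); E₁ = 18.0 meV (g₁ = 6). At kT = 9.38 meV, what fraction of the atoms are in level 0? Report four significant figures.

0.5318

Eᵢ/kT = 0, 1.91898.
Z = Σ gᵢe^(−Eᵢ/kT) = 1·e^(−0) + 6·e^(−1.91898) = 1.00000 + 0.880539 = 1.88054.
P₀ = g₀ e^(−E₀/kT) / Z = 1.00000/1.88054 = 0.5318.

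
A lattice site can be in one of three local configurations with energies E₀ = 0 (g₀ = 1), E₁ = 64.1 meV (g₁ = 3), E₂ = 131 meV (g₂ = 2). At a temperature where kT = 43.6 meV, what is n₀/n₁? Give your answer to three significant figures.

n₀/n₁ = (g₀/g₁) exp[−(E₀−E₁)/kT] = (1/3) × exp(−(-64.1 meV)/(43.6 meV)) = (1/3) × exp(1.4702) = 1.45.

1.45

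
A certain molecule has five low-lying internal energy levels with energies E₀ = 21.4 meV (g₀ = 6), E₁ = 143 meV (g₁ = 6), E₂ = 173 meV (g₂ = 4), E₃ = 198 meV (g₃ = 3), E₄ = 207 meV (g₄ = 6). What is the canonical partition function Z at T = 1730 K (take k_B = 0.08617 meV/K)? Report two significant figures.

Z = 11

k_BT = 0.08617 × 1730 K = 149.1 meV.
Eᵢ/kT = 0.1435, 0.9591, 1.160, 1.328, 1.388.
Z = Σ gᵢe^(−Eᵢ/kT) = 6·e^(−0.1435) + 6·e^(−0.9591) + 4·e^(−1.160) + 3·e^(−1.328) + 6·e^(−1.388) = 5.198 + 2.299 + 1.254 + 0.7950 + 1.497 = 11.04.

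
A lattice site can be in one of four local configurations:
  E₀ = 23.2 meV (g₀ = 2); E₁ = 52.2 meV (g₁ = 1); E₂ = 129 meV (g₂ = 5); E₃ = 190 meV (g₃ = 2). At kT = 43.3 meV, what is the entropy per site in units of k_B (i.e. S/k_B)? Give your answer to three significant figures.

Eᵢ/kT = 0.53580, 1.2055, 2.9792, 4.3880.
Z = Σ gᵢe^(−Eᵢ/kT) = 2·e^(−0.53580) + 1·e^(−1.2055) + 5·e^(−2.9792) + 2·e^(−4.3880) = 1.1704 + 0.29954 + 0.25417 + 0.024851 = 1.7490.
⟨E⟩ = Σ EᵢPᵢ = 45.911 meV.
S/k_B = ln Z + ⟨E⟩/kT = ln(1.7490) + 45.911/43.3 = 0.55904 + 1.0603 = 1.62.

1.62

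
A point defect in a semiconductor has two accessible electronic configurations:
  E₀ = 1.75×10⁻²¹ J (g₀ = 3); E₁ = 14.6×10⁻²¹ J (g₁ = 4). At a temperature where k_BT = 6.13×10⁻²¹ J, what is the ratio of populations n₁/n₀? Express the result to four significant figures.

0.1639

n₁/n₀ = (g₁/g₀) exp[−(E₁−E₀)/kT] = (4/3) × exp(−(12.85 ×10⁻²¹ J)/(6.13 ×10⁻²¹ J)) = (4/3) × exp(-2.09625) = 0.1639.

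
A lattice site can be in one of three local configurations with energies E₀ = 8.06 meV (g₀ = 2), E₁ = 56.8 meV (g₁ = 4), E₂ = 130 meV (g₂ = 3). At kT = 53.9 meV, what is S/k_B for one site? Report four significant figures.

1.921

Eᵢ/kT = 0.149536, 1.05380, 2.41187.
Z = Σ gᵢe^(−Eᵢ/kT) = 2·e^(−0.149536) + 4·e^(−1.05380) + 3·e^(−2.41187) = 1.72221 + 1.39444 + 0.268942 = 3.38559.
⟨E⟩ = Σ EᵢPᵢ = 37.8214 meV.
S/k_B = ln Z + ⟨E⟩/kT = ln(3.38559) + 37.8214/53.9 = 1.21953 + 0.701696 = 1.921.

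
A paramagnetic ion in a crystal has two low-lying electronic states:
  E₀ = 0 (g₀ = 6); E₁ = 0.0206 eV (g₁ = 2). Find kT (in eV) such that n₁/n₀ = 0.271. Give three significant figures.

n₁/n₀ = (g₁/g₀) exp[−(E₁−E₀)/kT] = 0.271.
⇒ (E₁−E₀)/kT = ln((2/6)/0.271) = ln(1.2300) = 0.20701.
kT = 0.0206 eV / 0.20701 = 0.0995 eV.

0.0995 eV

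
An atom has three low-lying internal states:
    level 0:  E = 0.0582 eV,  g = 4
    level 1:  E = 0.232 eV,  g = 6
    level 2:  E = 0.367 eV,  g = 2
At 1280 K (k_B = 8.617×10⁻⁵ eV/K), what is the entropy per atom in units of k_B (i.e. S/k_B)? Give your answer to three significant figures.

2.11

k_BT = 8.617×10⁻⁵ × 1280 K = 0.11030 eV.
Eᵢ/kT = 0.52765, 2.1034, 3.3273.
Z = Σ gᵢe^(−Eᵢ/kT) = 4·e^(−0.52765) + 6·e^(−2.1034) + 2·e^(−3.3273) = 2.3600 + 0.73224 + 0.071780 = 3.1640.
⟨E⟩ = Σ EᵢPᵢ = 0.10543 eV.
S/k_B = ln Z + ⟨E⟩/kT = ln(3.1640) + 0.10543/0.11030 = 1.1518 + 0.95585 = 2.11.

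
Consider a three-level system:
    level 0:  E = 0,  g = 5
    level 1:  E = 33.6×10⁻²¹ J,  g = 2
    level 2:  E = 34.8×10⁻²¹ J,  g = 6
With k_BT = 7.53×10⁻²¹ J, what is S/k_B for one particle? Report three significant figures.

1.70

Eᵢ/kT = 0, 4.4622, 4.6215.
Z = Σ gᵢe^(−Eᵢ/kT) = 5·e^(−0) + 2·e^(−4.4622) + 6·e^(−4.6215) = 5.0000 + 0.023074 + 0.059028 = 5.0821.
⟨E⟩ = Σ EᵢPᵢ = 0.55675 ×10⁻²¹ J.
S/k_B = ln Z + ⟨E⟩/kT = ln(5.0821) + 0.55675/7.53 = 1.6257 + 0.073938 = 1.70.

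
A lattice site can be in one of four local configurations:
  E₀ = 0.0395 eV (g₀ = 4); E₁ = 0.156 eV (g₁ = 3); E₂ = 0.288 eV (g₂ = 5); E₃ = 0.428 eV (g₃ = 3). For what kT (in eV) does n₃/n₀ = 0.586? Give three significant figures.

1.57 eV

n₃/n₀ = (g₃/g₀) exp[−(E₃−E₀)/kT] = 0.586.
⇒ (E₃−E₀)/kT = ln((3/4)/0.586) = ln(1.2799) = 0.24678.
kT = 0.3885 eV / 0.24678 = 1.57 eV.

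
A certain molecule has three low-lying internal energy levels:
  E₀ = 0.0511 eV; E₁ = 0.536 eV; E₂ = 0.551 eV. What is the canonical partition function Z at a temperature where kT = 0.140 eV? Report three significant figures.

Z = 0.735

Eᵢ/kT = 0.36500, 3.8286, 3.9357.
Z = Σ e^(−Eᵢ/kT) = e^(−0.36500) + e^(−3.8286) + e^(−3.9357) = 0.69420 + 0.021740 + 0.019532 = 0.73547.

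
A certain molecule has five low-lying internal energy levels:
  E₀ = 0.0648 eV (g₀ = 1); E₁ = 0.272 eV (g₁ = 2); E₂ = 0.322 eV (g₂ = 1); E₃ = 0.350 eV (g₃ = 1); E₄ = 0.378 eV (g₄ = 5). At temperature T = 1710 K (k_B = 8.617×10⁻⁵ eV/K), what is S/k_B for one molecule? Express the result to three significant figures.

1.93

k_BT = 8.617×10⁻⁵ × 1710 K = 0.14735 eV.
Eᵢ/kT = 0.43977, 1.8459, 2.1853, 2.3753, 2.5653.
Z = Σ gᵢe^(−Eᵢ/kT) = 1·e^(−0.43977) + 2·e^(−1.8459) + 1·e^(−2.1853) + 1·e^(−2.3753) + 5·e^(−2.5653) = 0.64418 + 0.31577 + 0.11244 + 0.092987 + 0.38448 = 1.5499.
⟨E⟩ = Σ EᵢPᵢ = 0.22048 eV.
S/k_B = ln Z + ⟨E⟩/kT = ln(1.5499) + 0.22048/0.14735 = 0.43819 + 1.4963 = 1.93.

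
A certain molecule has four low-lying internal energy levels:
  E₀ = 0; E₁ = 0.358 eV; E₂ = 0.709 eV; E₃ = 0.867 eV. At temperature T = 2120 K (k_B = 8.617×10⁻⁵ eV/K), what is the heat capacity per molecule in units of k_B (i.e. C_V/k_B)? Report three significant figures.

0.780

k_BT = 8.617×10⁻⁵ × 2120 K = 0.18268 eV.
Eᵢ/kT = 0, 1.9597, 3.8811, 4.7460.
Z = Σ e^(−Eᵢ/kT) = e^(−0) + e^(−1.9597) + e^(−3.8811) + e^(−4.7460) = 1.0000 + 0.14090 + 0.020628 + 0.0086864 = 1.1702.
⟨E⟩ = 0.062039 eV, ⟨E²⟩ = 0.029873 eV².
C_V/k_B = (⟨E²⟩ − ⟨E⟩²)/(kT)² = (0.029873 − 0.0038488)/0.033372 = 0.780.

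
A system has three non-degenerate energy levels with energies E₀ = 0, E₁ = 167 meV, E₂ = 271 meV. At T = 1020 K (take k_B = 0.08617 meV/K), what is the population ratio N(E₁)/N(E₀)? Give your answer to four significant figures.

k_BT = 0.08617 × 1020 K = 87.8934 meV.
n₁/n₀ = exp[−(E₁−E₀)/kT] = exp(−(167 meV)/(87.8934 meV)) = exp(-1.90003) = 0.1496.

0.1496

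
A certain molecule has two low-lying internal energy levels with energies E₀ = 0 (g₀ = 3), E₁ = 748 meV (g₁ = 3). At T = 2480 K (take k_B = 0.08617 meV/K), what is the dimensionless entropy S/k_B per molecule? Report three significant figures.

k_BT = 0.08617 × 2480 K = 213.70 meV.
Eᵢ/kT = 0, 3.5002.
Z = Σ gᵢe^(−Eᵢ/kT) = 3·e^(−0) + 3·e^(−3.5002) = 3.0000 + 0.090574 = 3.0906.
⟨E⟩ = Σ EᵢPᵢ = 21.921 meV.
S/k_B = ln Z + ⟨E⟩/kT = ln(3.0906) + 21.921/213.70 = 1.1284 + 0.10258 = 1.23.

1.23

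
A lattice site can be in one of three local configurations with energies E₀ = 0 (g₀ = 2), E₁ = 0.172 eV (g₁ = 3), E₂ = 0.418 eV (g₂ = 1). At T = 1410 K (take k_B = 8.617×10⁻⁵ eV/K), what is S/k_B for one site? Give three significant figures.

k_BT = 8.617×10⁻⁵ × 1410 K = 0.12150 eV.
Eᵢ/kT = 0, 1.4156, 3.4403.
Z = Σ gᵢe^(−Eᵢ/kT) = 2·e^(−0) + 3·e^(−1.4156) + 1·e^(−3.4403) = 2.0000 + 0.72834 + 0.032055 = 2.7604.
⟨E⟩ = Σ EᵢPᵢ = 0.050237 eV.
S/k_B = ln Z + ⟨E⟩/kT = ln(2.7604) + 0.050237/0.12150 = 1.0154 + 0.41347 = 1.43.

1.43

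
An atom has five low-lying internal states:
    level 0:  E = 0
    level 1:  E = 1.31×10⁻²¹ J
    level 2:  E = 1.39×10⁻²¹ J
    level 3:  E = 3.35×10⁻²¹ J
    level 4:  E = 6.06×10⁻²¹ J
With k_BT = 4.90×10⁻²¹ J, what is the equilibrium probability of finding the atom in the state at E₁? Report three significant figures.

0.231

Eᵢ/kT = 0, 0.26735, 0.28367, 0.68367, 1.2367.
Z = Σ e^(−Eᵢ/kT) = e^(−0) + e^(−0.26735) + e^(−0.28367) + e^(−0.68367) + e^(−1.2367) = 1.0000 + 0.76541 + 0.75302 + 0.50476 + 0.29034 = 3.3135.
P₁ = e^(−E₁/kT) / Z = 0.76541/3.3135 = 0.231.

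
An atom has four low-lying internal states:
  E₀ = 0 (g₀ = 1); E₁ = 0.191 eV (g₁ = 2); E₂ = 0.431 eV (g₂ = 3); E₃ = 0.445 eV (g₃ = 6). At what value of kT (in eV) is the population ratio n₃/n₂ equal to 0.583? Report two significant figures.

n₃/n₂ = (g₃/g₂) exp[−(E₃−E₂)/kT] = 0.583.
⇒ (E₃−E₂)/kT = ln((6/3)/0.583) = ln(3.431) = 1.233.
kT = 0.014 eV / 1.233 = 0.011 eV.

0.011 eV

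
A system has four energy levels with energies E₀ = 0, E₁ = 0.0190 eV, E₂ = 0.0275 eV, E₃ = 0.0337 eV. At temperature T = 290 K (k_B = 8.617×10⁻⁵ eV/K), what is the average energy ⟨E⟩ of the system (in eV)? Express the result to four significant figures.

k_BT = 8.617×10⁻⁵ × 290 K = 0.0249893 eV.
Eᵢ/kT = 0, 0.760325, 1.10047, 1.34858.
Z = Σ e^(−Eᵢ/kT) = e^(−0) + e^(−0.760325) + e^(−1.10047) + e^(−1.34858) = 1.00000 + 0.467514 + 0.332715 + 0.259609 = 2.05984.
⟨E⟩ = Σ Eᵢ e^(−Eᵢ/kT) / Z = (0·1.00000 + 0.0190·0.467514 + 0.0275·0.332715 + 0.0337·0.259609) / 2.05984 = 0.01300 eV.

0.01300 eV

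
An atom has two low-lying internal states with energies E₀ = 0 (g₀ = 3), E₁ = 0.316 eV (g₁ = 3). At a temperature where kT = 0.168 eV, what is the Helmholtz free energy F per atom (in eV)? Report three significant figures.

Eᵢ/kT = 0, 1.8810.
Z = Σ gᵢe^(−Eᵢ/kT) = 3·e^(−0) + 3·e^(−1.8810) = 3.0000 + 0.45731 = 3.4573.
F = −kT ln Z = −0.168 × ln(3.4573) = −0.168 × 1.2405 = -0.208 eV.

-0.208 eV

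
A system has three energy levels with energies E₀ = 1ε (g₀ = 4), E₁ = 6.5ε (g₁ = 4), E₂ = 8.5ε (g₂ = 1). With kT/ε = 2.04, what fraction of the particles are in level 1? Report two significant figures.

Eᵢ/kT = 0.4902, 3.186, 4.167.
Z = Σ gᵢe^(−Eᵢ/kT) = 4·e^(−0.4902) + 4·e^(−3.186) + 1·e^(−4.167) = 2.450 + 0.1653 + 0.01550 = 2.631.
P₁ = g₁ e^(−E₁/kT) / Z = 0.1653/2.631 = 0.063.

0.063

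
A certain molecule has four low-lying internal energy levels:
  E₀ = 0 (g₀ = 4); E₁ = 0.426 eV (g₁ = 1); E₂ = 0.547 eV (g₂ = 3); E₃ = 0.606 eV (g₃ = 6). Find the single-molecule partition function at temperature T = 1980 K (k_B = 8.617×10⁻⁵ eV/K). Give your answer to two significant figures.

k_BT = 8.617×10⁻⁵ × 1980 K = 0.1706 eV.
Eᵢ/kT = 0, 2.497, 3.206, 3.552.
Z = Σ gᵢe^(−Eᵢ/kT) = 4·e^(−0) + 1·e^(−2.497) + 3·e^(−3.206) + 6·e^(−3.552) = 4.000 + 0.08233 + 0.1216 + 0.1720 = 4.376.

Z = 4.4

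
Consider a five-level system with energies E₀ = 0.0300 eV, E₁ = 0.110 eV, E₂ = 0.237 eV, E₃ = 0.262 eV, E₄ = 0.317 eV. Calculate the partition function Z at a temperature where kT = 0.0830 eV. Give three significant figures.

Eᵢ/kT = 0.36145, 1.3253, 2.8554, 3.1566, 3.8193.
Z = Σ e^(−Eᵢ/kT) = e^(−0.36145) + e^(−1.3253) + e^(−2.8554) + e^(−3.1566) + e^(−3.8193) = 0.69667 + 0.26572 + 0.057533 + 0.042570 + 0.021943 = 1.0844.

Z = 1.08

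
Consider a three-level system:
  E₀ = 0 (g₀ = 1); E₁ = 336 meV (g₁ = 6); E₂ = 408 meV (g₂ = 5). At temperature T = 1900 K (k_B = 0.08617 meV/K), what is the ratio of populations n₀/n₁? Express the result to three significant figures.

k_BT = 0.08617 × 1900 K = 163.72 meV.
n₀/n₁ = (g₀/g₁) exp[−(E₀−E₁)/kT] = (1/6) × exp(−(-336 meV)/(163.72 meV)) = (1/6) × exp(2.0523) = 1.30.

1.30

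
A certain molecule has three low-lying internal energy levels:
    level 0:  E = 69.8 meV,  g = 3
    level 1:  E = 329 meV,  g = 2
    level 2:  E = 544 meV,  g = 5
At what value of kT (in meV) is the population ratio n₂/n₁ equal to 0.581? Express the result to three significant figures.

147 meV

n₂/n₁ = (g₂/g₁) exp[−(E₂−E₁)/kT] = 0.581.
⇒ (E₂−E₁)/kT = ln((5/2)/0.581) = ln(4.3029) = 1.4593.
kT = 215 meV / 1.4593 = 147 meV.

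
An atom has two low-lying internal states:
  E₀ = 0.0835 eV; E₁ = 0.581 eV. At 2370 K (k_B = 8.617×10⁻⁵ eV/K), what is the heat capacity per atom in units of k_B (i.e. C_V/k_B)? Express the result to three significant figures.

k_BT = 8.617×10⁻⁵ × 2370 K = 0.20422 eV.
Eᵢ/kT = 0.40887, 2.8450.
Z = Σ e^(−Eᵢ/kT) = e^(−0.40887) + e^(−2.8450) = 0.66440 + 0.058134 = 0.72253.
⟨E⟩ = 0.12353 eV, ⟨E²⟩ = 0.033571 eV².
C_V/k_B = (⟨E²⟩ − ⟨E⟩²)/(kT)² = (0.033571 − 0.015260)/0.041706 = 0.439.

0.439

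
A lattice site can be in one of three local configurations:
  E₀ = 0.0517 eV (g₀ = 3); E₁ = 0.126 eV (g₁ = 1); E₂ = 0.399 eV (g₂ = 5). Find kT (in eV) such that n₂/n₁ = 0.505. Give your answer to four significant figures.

n₂/n₁ = (g₂/g₁) exp[−(E₂−E₁)/kT] = 0.505.
⇒ (E₂−E₁)/kT = ln((5/1)/0.505) = ln(9.90099) = 2.29263.
kT = 0.273 eV / 2.29263 = 0.1191 eV.

0.1191 eV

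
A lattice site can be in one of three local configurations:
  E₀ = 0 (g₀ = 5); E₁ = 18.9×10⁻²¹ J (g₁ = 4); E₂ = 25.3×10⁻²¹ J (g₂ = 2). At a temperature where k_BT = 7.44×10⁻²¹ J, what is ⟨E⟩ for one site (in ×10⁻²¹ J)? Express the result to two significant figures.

1.4 ×10⁻²¹ J

Eᵢ/kT = 0, 2.540, 3.401.
Z = Σ gᵢe^(−Eᵢ/kT) = 5·e^(−0) + 4·e^(−2.540) + 2·e^(−3.401) = 5.000 + 0.3155 + 0.06668 = 5.382.
⟨E⟩ = Σ Eᵢ gᵢe^(−Eᵢ/kT) / Z = (0·5.000 + 18.9·0.3155 + 25.3·0.06668) / 5.382 = 1.4 ×10⁻²¹ J.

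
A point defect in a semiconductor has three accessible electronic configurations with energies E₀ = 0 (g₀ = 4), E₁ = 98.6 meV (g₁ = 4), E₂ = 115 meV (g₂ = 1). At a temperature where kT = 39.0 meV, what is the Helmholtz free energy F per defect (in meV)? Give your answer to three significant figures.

Eᵢ/kT = 0, 2.5282, 2.9487.
Z = Σ gᵢe^(−Eᵢ/kT) = 4·e^(−0) + 4·e^(−2.5282) + 1·e^(−2.9487) = 4.0000 + 0.31921 + 0.052408 = 4.3716.
F = −kT ln Z = −39.0 × ln(4.3716) = −39.0 × 1.4751 = -57.5 meV.

-57.5 meV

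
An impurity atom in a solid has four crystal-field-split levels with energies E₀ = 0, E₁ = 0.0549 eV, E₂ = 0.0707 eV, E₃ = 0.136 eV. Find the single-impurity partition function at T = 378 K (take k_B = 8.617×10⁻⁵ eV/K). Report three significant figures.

Z = 1.31

k_BT = 8.617×10⁻⁵ × 378 K = 0.032572 eV.
Eᵢ/kT = 0, 1.6855, 2.1706, 4.1754.
Z = Σ e^(−Eᵢ/kT) = e^(−0) + e^(−1.6855) + e^(−2.1706) + e^(−4.1754) = 1.0000 + 0.18535 + 0.11411 + 0.015369 = 1.3148.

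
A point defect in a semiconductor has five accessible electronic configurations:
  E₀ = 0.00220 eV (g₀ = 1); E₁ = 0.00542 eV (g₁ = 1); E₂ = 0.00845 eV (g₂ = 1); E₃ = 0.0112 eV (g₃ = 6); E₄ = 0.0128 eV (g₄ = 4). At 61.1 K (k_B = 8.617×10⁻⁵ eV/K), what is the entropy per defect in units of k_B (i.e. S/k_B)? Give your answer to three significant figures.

k_BT = 8.617×10⁻⁵ × 61.1 K = 0.0052650 eV.
Eᵢ/kT = 0.41785, 1.0294, 1.6049, 2.1273, 2.4311.
Z = Σ gᵢe^(−Eᵢ/kT) = 1·e^(−0.41785) + 1·e^(−1.0294) + 1·e^(−1.6049) + 6·e^(−2.1273) + 4·e^(−2.4311) = 0.65846 + 0.35722 + 0.20091 + 0.71495 + 0.35176 = 2.2833.
⟨E⟩ = Σ EᵢPᵢ = 0.0077048 eV.
S/k_B = ln Z + ⟨E⟩/kT = ln(2.2833) + 0.0077048/0.0052650 = 0.82562 + 1.4634 = 2.29.

2.29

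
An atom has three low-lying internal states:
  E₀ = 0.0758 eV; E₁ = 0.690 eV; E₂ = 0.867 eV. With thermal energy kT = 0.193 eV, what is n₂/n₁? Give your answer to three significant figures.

0.400

n₂/n₁ = exp[−(E₂−E₁)/kT] = exp(−(0.177 eV)/(0.193 eV)) = exp(-0.91710) = 0.400.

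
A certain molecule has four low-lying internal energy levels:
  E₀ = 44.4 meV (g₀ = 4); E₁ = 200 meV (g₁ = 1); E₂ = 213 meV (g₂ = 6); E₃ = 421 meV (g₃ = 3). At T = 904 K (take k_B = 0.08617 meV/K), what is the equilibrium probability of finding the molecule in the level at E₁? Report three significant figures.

k_BT = 0.08617 × 904 K = 77.898 meV.
Eᵢ/kT = 0.56998, 2.5675, 2.7343, 5.4045.
Z = Σ gᵢe^(−Eᵢ/kT) = 4·e^(−0.56998) + 1·e^(−2.5675) + 6·e^(−2.7343) + 3·e^(−5.4045) = 2.2621 + 0.076727 + 0.38964 + 0.013489 = 2.7420.
P₁ = g₁ e^(−E₁/kT) / Z = 0.076727/2.7420 = 0.0280.

0.0280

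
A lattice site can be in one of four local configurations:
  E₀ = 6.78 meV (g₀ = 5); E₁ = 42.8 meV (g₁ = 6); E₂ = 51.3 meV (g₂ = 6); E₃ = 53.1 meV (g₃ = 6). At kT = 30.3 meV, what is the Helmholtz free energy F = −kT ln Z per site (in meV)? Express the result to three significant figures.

Eᵢ/kT = 0.22376, 1.4125, 1.6931, 1.7525.
Z = Σ gᵢe^(−Eᵢ/kT) = 5·e^(−0.22376) + 6·e^(−1.4125) + 6·e^(−1.6931) + 6·e^(−1.7525) = 3.9975 + 1.4612 + 1.1037 + 1.0400 = 7.6024.
F = −kT ln Z = −30.3 × ln(7.6024) = −30.3 × 2.0285 = -61.5 meV.

-61.5 meV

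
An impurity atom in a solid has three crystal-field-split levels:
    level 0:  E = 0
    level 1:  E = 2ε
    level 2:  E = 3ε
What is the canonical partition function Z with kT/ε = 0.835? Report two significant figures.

Z = 1.1

Eᵢ/kT = 0, 2.395, 3.593.
Z = Σ e^(−Eᵢ/kT) = e^(−0) + e^(−2.395) + e^(−3.593) = 1.000 + 0.09117 + 0.02752 = 1.119.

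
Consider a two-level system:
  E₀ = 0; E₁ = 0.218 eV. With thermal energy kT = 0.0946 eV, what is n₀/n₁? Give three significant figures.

10.0

n₀/n₁ = exp[−(E₀−E₁)/kT] = exp(−(-0.218 eV)/(0.0946 eV)) = exp(2.3044) = 10.0.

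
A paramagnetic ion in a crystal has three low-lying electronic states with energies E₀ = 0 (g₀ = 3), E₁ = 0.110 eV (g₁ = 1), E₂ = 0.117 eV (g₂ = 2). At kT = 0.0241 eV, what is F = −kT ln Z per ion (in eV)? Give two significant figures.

Eᵢ/kT = 0, 4.564, 4.855.
Z = Σ gᵢe^(−Eᵢ/kT) = 3·e^(−0) + 1·e^(−4.564) + 2·e^(−4.855) = 3.000 + 0.01042 + 0.01558 = 3.026.
F = −kT ln Z = −0.0241 × ln(3.026) = −0.0241 × 1.107 = -0.027 eV.

-0.027 eV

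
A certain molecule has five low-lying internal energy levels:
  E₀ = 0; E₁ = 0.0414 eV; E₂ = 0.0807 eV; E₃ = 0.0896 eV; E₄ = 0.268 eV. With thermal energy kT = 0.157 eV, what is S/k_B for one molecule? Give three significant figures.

1.50

Eᵢ/kT = 0, 0.26369, 0.51401, 0.57070, 1.7070.
Z = Σ e^(−Eᵢ/kT) = e^(−0) + e^(−0.26369) + e^(−0.51401) + e^(−0.57070) + e^(−1.7070) = 1.0000 + 0.76821 + 0.59809 + 0.56513 + 0.18141 = 3.1128.
⟨E⟩ = Σ EᵢPᵢ = 0.057608 eV.
S/k_B = ln Z + ⟨E⟩/kT = ln(3.1128) + 0.057608/0.157 = 1.1355 + 0.36693 = 1.50.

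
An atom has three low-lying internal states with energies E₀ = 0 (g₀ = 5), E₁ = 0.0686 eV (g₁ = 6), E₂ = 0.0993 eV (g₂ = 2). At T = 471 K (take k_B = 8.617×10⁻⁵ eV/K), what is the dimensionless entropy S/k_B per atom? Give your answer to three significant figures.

k_BT = 8.617×10⁻⁵ × 471 K = 0.040586 eV.
Eᵢ/kT = 0, 1.6902, 2.4467.
Z = Σ gᵢe^(−Eᵢ/kT) = 5·e^(−0) + 6·e^(−1.6902) + 2·e^(−2.4467) = 5.0000 + 1.1069 + 0.17316 = 6.2801.
⟨E⟩ = Σ EᵢPᵢ = 0.014829 eV.
S/k_B = ln Z + ⟨E⟩/kT = ln(6.2801) + 0.014829/0.040586 = 1.8374 + 0.36537 = 2.20.

2.20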